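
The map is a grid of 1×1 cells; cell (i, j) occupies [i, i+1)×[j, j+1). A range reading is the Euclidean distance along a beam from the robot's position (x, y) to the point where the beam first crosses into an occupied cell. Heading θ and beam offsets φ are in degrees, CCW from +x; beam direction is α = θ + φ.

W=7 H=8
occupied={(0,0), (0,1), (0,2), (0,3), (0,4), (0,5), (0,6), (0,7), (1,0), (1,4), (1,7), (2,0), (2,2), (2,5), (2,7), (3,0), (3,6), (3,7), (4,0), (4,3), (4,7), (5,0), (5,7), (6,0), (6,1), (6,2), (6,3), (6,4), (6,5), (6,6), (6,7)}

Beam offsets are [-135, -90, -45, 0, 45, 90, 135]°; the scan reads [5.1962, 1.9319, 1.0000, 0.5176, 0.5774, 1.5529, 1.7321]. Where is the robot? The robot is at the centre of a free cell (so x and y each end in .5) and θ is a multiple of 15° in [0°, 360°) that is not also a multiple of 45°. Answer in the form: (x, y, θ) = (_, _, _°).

Enumerate (i+0.5, j+0.5, θ) over the 25 free cells and 16 admissible headings. For each, cast all 7 beams and compare to the given ranges.
  (4.5, 2.5, 120°): beam 1 = 1.5529 ≠ 5.1962 ✗
  (1.5, 2.5, 330°): beam 1 = 0.5176 ≠ 5.1962 ✗
  (2.5, 6.5, 210°): beam 1 = 0.5176 ≠ 5.1962 ✗
  …
  (5.5, 5.5, 345°): r_1=5.1962, r_2=1.9319, r_3=1.0000, r_4=0.5176, r_5=0.5774, r_6=1.5529, r_7=1.7321 — all match ✓
Unique over the lattice → pose = (5.5, 5.5, 345°).

(x, y, θ) = (5.5, 5.5, 345°)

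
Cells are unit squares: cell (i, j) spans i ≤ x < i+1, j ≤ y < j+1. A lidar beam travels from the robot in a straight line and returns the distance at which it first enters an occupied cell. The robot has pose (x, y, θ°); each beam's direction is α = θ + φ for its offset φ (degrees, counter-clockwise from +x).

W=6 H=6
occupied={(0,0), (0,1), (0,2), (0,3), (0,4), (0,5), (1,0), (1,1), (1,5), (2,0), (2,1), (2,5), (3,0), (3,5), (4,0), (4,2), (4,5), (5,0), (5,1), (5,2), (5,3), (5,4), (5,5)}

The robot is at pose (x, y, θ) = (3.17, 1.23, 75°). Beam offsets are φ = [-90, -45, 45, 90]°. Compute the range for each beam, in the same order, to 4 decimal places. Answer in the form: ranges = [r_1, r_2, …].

ranges = [0.8887, 1.5400, 0.3400, 0.1760]

beam 1: φ=-90°, α=345°
  d=(0.9659,-0.2588)  start (3,1)  tX=0.8593 tY=0.8887  stride 1/|dx|=1.0353 1/|dy|=3.8637
    cross x-line → (4,1), t=0.8593
    cross y-line → (4,0), t=0.8887 (wall)
  → r_1 = 0.8887
beam 2: φ=-45°, α=30°
  d=(0.8660,0.5000)  start (3,1)  tX=0.9584 tY=1.5400  stride 1/|dx|=1.1547 1/|dy|=2.0000
    cross x-line → (4,1), t=0.9584
    cross y-line → (4,2), t=1.5400 (wall)
  → r_2 = 1.5400
beam 3: φ=45°, α=120°
  d=(-0.5000,0.8660)  start (3,1)  tX=0.3400 tY=0.8891  stride 1/|dx|=2.0000 1/|dy|=1.1547
    cross x-line → (2,1), t=0.3400 (wall)
  → r_3 = 0.3400
beam 4: φ=90°, α=165°
  d=(-0.9659,0.2588)  start (3,1)  tX=0.1760 tY=2.9751  stride 1/|dx|=1.0353 1/|dy|=3.8637
    cross x-line → (2,1), t=0.1760 (wall)
  → r_4 = 0.1760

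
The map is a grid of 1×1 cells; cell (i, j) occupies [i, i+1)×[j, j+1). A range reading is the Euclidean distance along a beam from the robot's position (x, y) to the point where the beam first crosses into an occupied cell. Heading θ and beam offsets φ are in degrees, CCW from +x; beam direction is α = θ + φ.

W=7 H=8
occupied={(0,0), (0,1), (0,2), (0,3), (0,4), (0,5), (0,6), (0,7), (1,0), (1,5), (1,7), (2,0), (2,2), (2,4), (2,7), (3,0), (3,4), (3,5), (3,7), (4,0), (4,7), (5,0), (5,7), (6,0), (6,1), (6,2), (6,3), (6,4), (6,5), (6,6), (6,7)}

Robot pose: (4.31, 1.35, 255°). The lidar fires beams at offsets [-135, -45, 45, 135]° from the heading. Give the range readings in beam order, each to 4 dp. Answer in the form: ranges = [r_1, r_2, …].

beam 1: φ=-135°, α=120°
  cosα=-0.5000 sinα=0.8660 | (4,1) | tMaxX 0.6200 tMaxY 0.7506 | tΔX 2.0000 tΔY 1.1547
    t=0.6200 [x] (3,1)
    t=0.7506 [y] (3,2)
    t=1.9053 [y] (3,3)
    t=2.6200 [x] (2,3)
    t=3.0600 [y] (2,4) — stop
  → r_1 = 3.0600
beam 2: φ=-45°, α=210°
  cosα=-0.8660 sinα=-0.5000 | (4,1) | tMaxX 0.3580 tMaxY 0.7000 | tΔX 1.1547 tΔY 2.0000
    t=0.3580 [x] (3,1)
    t=0.7000 [y] (3,0) — stop
  → r_2 = 0.7000
beam 3: φ=45°, α=300°
  cosα=0.5000 sinα=-0.8660 | (4,1) | tMaxX 1.3800 tMaxY 0.4041 | tΔX 2.0000 tΔY 1.1547
    t=0.4041 [y] (4,0) — stop
  → r_3 = 0.4041
beam 4: φ=135°, α=30°
  cosα=0.8660 sinα=0.5000 | (4,1) | tMaxX 0.7967 tMaxY 1.3000 | tΔX 1.1547 tΔY 2.0000
    t=0.7967 [x] (5,1)
    t=1.3000 [y] (5,2)
    t=1.9514 [x] (6,2) — stop
  → r_4 = 1.9514

ranges = [3.0600, 0.7000, 0.4041, 1.9514]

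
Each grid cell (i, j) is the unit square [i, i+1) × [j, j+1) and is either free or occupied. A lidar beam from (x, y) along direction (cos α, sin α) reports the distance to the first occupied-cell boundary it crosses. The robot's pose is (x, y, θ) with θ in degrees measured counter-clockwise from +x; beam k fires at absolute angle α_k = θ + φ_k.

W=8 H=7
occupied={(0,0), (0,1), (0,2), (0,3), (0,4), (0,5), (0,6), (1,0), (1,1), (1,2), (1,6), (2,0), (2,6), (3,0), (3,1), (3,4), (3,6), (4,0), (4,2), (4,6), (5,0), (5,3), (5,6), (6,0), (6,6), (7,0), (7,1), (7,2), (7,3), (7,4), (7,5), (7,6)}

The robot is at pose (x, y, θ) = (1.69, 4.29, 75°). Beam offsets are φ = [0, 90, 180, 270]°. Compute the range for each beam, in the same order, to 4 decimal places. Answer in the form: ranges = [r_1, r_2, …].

beam 1: φ=0°, α=75°
  dir = (cos 75°, sin 75°) = (0.2588, 0.9659); from cell (1,4)
  next x-line at t=1.1977, next y-line at t=0.7350; Δt_x=3.8637, Δt_y=1.0353
    y: enter (1,5) at t=0.7350
    x: enter (2,5) at t=1.1977
    y: enter (2,6) at t=1.7703 ← occupied
  → r_1 = 1.7703
beam 2: φ=90°, α=165°
  dir = (cos 165°, sin 165°) = (-0.9659, 0.2588); from cell (1,4)
  next x-line at t=0.7143, next y-line at t=2.7432; Δt_x=1.0353, Δt_y=3.8637
    x: enter (0,4) at t=0.7143 ← occupied
  → r_2 = 0.7143
beam 3: φ=180°, α=255°
  dir = (cos 255°, sin 255°) = (-0.2588, -0.9659); from cell (1,4)
  next x-line at t=2.6660, next y-line at t=0.3002; Δt_x=3.8637, Δt_y=1.0353
    y: enter (1,3) at t=0.3002
    y: enter (1,2) at t=1.3355 ← occupied
  → r_3 = 1.3355
beam 4: φ=270°, α=345°
  dir = (cos 345°, sin 345°) = (0.9659, -0.2588); from cell (1,4)
  next x-line at t=0.3209, next y-line at t=1.1205; Δt_x=1.0353, Δt_y=3.8637
    x: enter (2,4) at t=0.3209
    y: enter (2,3) at t=1.1205
    x: enter (3,3) at t=1.3562
    x: enter (4,3) at t=2.3915
    x: enter (5,3) at t=3.4268 ← occupied
  → r_4 = 3.4268

ranges = [1.7703, 0.7143, 1.3355, 3.4268]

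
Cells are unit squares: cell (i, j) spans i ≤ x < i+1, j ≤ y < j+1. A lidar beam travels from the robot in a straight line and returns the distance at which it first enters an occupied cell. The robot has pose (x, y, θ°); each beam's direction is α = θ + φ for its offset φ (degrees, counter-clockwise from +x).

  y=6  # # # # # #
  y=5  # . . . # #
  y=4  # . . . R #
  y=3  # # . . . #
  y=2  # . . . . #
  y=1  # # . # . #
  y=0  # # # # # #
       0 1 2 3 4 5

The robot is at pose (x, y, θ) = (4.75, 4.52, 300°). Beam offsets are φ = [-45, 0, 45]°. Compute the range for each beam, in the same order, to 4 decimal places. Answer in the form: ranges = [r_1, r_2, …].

beam 1: φ=-45°, α=255°
  cosα=-0.2588 sinα=-0.9659 | (4,4) | tMaxX 2.8978 tMaxY 0.5383 | tΔX 3.8637 tΔY 1.0353
    t=0.5383 [y] (4,3)
    t=1.5736 [y] (4,2)
    t=2.6089 [y] (4,1)
    t=2.8978 [x] (3,1) — stop
  → r_1 = 2.8978
beam 2: φ=0°, α=300°
  cosα=0.5000 sinα=-0.8660 | (4,4) | tMaxX 0.5000 tMaxY 0.6004 | tΔX 2.0000 tΔY 1.1547
    t=0.5000 [x] (5,4) — stop
  → r_2 = 0.5000
beam 3: φ=45°, α=345°
  cosα=0.9659 sinα=-0.2588 | (4,4) | tMaxX 0.2588 tMaxY 2.0091 | tΔX 1.0353 tΔY 3.8637
    t=0.2588 [x] (5,4) — stop
  → r_3 = 0.2588

ranges = [2.8978, 0.5000, 0.2588]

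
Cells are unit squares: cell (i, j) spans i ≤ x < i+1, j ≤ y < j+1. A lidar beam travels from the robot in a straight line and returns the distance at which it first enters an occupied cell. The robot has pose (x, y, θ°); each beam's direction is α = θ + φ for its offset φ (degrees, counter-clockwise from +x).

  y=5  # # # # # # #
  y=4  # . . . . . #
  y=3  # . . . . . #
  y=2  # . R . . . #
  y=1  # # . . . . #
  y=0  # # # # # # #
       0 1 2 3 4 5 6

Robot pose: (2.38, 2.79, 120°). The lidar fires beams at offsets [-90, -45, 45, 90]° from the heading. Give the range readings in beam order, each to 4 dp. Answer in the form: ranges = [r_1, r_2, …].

beam 1: φ=-90°, α=30°
  dir = (cos 30°, sin 30°) = (0.8660, 0.5000); from cell (2,2)
  next x-line at t=0.7159, next y-line at t=0.4200; Δt_x=1.1547, Δt_y=2.0000
    y: enter (2,3) at t=0.4200
    x: enter (3,3) at t=0.7159
    x: enter (4,3) at t=1.8706
    y: enter (4,4) at t=2.4200
    x: enter (5,4) at t=3.0253
    x: enter (6,4) at t=4.1800 ← occupied
  → r_1 = 4.1800
beam 2: φ=-45°, α=75°
  dir = (cos 75°, sin 75°) = (0.2588, 0.9659); from cell (2,2)
  next x-line at t=2.3955, next y-line at t=0.2174; Δt_x=3.8637, Δt_y=1.0353
    y: enter (2,3) at t=0.2174
    y: enter (2,4) at t=1.2527
    y: enter (2,5) at t=2.2880 ← occupied
  → r_2 = 2.2880
beam 3: φ=45°, α=165°
  dir = (cos 165°, sin 165°) = (-0.9659, 0.2588); from cell (2,2)
  next x-line at t=0.3934, next y-line at t=0.8114; Δt_x=1.0353, Δt_y=3.8637
    x: enter (1,2) at t=0.3934
    y: enter (1,3) at t=0.8114
    x: enter (0,3) at t=1.4287 ← occupied
  → r_3 = 1.4287
beam 4: φ=90°, α=210°
  dir = (cos 210°, sin 210°) = (-0.8660, -0.5000); from cell (2,2)
  next x-line at t=0.4388, next y-line at t=1.5800; Δt_x=1.1547, Δt_y=2.0000
    x: enter (1,2) at t=0.4388
    y: enter (1,1) at t=1.5800 ← occupied
  → r_4 = 1.5800

ranges = [4.1800, 2.2880, 1.4287, 1.5800]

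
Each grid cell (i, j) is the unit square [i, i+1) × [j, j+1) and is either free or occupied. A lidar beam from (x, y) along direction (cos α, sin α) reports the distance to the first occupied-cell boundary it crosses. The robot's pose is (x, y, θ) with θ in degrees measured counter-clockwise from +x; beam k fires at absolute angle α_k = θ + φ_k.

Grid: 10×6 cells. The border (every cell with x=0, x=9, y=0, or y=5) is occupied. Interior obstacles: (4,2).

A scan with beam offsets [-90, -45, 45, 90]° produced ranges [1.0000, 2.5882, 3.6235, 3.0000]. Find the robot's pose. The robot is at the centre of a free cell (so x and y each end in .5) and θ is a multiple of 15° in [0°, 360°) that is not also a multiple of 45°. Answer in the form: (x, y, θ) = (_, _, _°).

Enumerate (i+0.5, j+0.5, θ) over the 31 free cells and 16 admissible headings. For each, cast all 4 beams and compare to the given ranges.
  (5.5, 4.5, 240°): beam 2 = 4.6587 ≠ 2.5882 ✗
  (1.5, 4.5, 105°): beam 1 = 1.9319 ≠ 1.0000 ✗
  (2.5, 3.5, 255°): beam 1 = 1.5529 ≠ 1.0000 ✗
  …
  (5.5, 3.5, 300°): r_1=1.0000, r_2=2.5882, r_3=3.6235, r_4=3.0000 — all match ✓
Only this pose fits every beam.

(x, y, θ) = (5.5, 3.5, 300°)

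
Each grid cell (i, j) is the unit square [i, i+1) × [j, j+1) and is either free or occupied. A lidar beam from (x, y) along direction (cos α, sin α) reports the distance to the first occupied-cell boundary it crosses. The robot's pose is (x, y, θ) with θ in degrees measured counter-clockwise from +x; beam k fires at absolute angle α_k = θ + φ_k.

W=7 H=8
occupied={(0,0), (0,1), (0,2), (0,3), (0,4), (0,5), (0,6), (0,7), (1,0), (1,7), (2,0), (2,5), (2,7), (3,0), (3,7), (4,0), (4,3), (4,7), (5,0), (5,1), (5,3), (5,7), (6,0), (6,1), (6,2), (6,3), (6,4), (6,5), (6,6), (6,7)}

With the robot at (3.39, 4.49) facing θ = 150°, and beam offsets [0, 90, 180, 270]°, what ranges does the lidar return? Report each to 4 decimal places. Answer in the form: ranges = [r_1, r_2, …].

beam 1: φ=0°, α=150°
  cosα=-0.8660 sinα=0.5000 | (3,4) | tMaxX 0.4503 tMaxY 1.0200 | tΔX 1.1547 tΔY 2.0000
    t=0.4503 [x] (2,4)
    t=1.0200 [y] (2,5) — stop
  → r_1 = 1.0200
beam 2: φ=90°, α=240°
  cosα=-0.5000 sinα=-0.8660 | (3,4) | tMaxX 0.7800 tMaxY 0.5658 | tΔX 2.0000 tΔY 1.1547
    t=0.5658 [y] (3,3)
    t=0.7800 [x] (2,3)
    t=1.7205 [y] (2,2)
    t=2.7800 [x] (1,2)
    t=2.8752 [y] (1,1)
    t=4.0299 [y] (1,0) — stop
  → r_2 = 4.0299
beam 3: φ=180°, α=330°
  cosα=0.8660 sinα=-0.5000 | (3,4) | tMaxX 0.7044 tMaxY 0.9800 | tΔX 1.1547 tΔY 2.0000
    t=0.7044 [x] (4,4)
    t=0.9800 [y] (4,3) — stop
  → r_3 = 0.9800
beam 4: φ=270°, α=60°
  cosα=0.5000 sinα=0.8660 | (3,4) | tMaxX 1.2200 tMaxY 0.5889 | tΔX 2.0000 tΔY 1.1547
    t=0.5889 [y] (3,5)
    t=1.2200 [x] (4,5)
    t=1.7436 [y] (4,6)
    t=2.8983 [y] (4,7) — stop
  → r_4 = 2.8983

ranges = [1.0200, 4.0299, 0.9800, 2.8983]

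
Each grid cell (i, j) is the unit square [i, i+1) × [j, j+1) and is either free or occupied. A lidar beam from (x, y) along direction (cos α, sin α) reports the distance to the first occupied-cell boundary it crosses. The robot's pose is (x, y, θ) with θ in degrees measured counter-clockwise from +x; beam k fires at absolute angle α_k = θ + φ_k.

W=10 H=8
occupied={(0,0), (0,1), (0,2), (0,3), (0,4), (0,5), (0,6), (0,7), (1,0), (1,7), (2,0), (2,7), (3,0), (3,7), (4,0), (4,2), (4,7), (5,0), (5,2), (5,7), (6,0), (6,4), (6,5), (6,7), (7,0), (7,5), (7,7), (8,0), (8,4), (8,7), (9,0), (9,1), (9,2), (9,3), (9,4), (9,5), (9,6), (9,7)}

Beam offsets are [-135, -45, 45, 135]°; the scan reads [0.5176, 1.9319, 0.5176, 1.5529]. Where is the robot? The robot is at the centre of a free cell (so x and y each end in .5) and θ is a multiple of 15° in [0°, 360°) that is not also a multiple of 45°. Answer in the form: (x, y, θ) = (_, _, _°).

(x, y, θ) = (7.5, 6.5, 210°)

Enumerate (i+0.5, j+0.5, θ) over the 42 free cells and 16 admissible headings. For each, cast all 4 beams and compare to the given ranges.
  (7.5, 6.5, 105°): beam 1 = 1.7321 ≠ 0.5176 ✗
  (7.5, 3.5, 120°): beam 1 = 1.5529 ≠ 0.5176 ✗
  (8.5, 3.5, 60°): beam 1 = 1.9319 ≠ 0.5176 ✗
  …
  (7.5, 6.5, 210°): r_1=0.5176, r_2=1.9319, r_3=0.5176, r_4=1.5529 — all match ✓
No second candidate reproduces the full scan.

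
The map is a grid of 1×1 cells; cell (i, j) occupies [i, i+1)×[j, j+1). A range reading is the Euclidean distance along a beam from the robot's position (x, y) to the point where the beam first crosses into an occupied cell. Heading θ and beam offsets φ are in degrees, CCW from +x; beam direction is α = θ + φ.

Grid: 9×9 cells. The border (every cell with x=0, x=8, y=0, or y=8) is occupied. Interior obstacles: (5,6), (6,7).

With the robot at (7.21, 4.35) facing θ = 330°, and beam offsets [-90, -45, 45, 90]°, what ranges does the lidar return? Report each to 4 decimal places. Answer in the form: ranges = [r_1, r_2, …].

beam 1: φ=-90°, α=240°
  cosα=-0.5000 sinα=-0.8660 | (7,4) | tMaxX 0.4200 tMaxY 0.4041 | tΔX 2.0000 tΔY 1.1547
    t=0.4041 [y] (7,3)
    t=0.4200 [x] (6,3)
    t=1.5588 [y] (6,2)
    t=2.4200 [x] (5,2)
    t=2.7135 [y] (5,1)
    t=3.8682 [y] (5,0) — stop
  → r_1 = 3.8682
beam 2: φ=-45°, α=285°
  cosα=0.2588 sinα=-0.9659 | (7,4) | tMaxX 3.0523 tMaxY 0.3623 | tΔX 3.8637 tΔY 1.0353
    t=0.3623 [y] (7,3)
    t=1.3976 [y] (7,2)
    t=2.4329 [y] (7,1)
    t=3.0523 [x] (8,1) — stop
  → r_2 = 3.0523
beam 3: φ=45°, α=15°
  cosα=0.9659 sinα=0.2588 | (7,4) | tMaxX 0.8179 tMaxY 2.5114 | tΔX 1.0353 tΔY 3.8637
    t=0.8179 [x] (8,4) — stop
  → r_3 = 0.8179
beam 4: φ=90°, α=60°
  cosα=0.5000 sinα=0.8660 | (7,4) | tMaxX 1.5800 tMaxY 0.7506 | tΔX 2.0000 tΔY 1.1547
    t=0.7506 [y] (7,5)
    t=1.5800 [x] (8,5) — stop
  → r_4 = 1.5800

ranges = [3.8682, 3.0523, 0.8179, 1.5800]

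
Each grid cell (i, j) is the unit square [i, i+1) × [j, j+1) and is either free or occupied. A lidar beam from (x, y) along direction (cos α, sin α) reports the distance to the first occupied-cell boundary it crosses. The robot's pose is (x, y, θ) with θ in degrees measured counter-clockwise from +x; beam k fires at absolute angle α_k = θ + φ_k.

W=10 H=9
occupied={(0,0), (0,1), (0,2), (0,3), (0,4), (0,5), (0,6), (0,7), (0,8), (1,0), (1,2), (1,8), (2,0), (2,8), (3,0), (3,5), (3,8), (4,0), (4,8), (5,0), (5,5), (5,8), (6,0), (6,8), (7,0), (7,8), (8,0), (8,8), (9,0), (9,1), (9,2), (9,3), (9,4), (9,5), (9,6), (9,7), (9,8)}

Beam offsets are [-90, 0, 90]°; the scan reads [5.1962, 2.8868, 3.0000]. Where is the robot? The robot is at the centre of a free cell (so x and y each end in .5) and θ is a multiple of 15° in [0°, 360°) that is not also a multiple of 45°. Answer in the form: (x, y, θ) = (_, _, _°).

The pose lattice has 53·16 = 848 candidates. Test each by forward raycasting.
  (3.5, 6.5, 255°): beam 1 = 2.5882 ≠ 5.1962 ✗
  (4.5, 6.5, 345°): beam 1 = 5.6940 ≠ 5.1962 ✗
  (1.5, 1.5, 150°): beam 1 = 0.5774 ≠ 5.1962 ✗
  …
  (4.5, 2.5, 120°): r_1=5.1962, r_2=2.8868, r_3=3.0000 — all match ✓
No second candidate reproduces the full scan.

(x, y, θ) = (4.5, 2.5, 120°)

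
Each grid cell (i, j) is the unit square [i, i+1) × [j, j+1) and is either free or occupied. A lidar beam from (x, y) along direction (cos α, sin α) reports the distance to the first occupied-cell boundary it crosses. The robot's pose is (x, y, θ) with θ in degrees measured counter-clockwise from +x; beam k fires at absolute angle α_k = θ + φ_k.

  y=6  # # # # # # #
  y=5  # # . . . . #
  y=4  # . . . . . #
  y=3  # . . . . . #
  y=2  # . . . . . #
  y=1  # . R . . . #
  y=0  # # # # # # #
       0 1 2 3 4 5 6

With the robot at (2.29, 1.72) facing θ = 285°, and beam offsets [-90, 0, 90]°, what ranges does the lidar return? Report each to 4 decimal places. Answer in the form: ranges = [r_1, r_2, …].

ranges = [1.3355, 0.7454, 3.8409]

beam 1: φ=-90°, α=195°
  direction (-0.9659, -0.2588); cell (2,1); t to first gridline: x 0.3002, y 2.7819 (then +1.0353 / +3.8637)
    (1,1) via x @ 0.3002
    (0,1) via x @ 1.3355  # hit
  → r_1 = 1.3355
beam 2: φ=0°, α=285°
  direction (0.2588, -0.9659); cell (2,1); t to first gridline: x 2.7432, y 0.7454 (then +3.8637 / +1.0353)
    (2,0) via y @ 0.7454  # hit
  → r_2 = 0.7454
beam 3: φ=90°, α=15°
  direction (0.9659, 0.2588); cell (2,1); t to first gridline: x 0.7350, y 1.0818 (then +1.0353 / +3.8637)
    (3,1) via x @ 0.7350
    (3,2) via y @ 1.0818
    (4,2) via x @ 1.7703
    (5,2) via x @ 2.8056
    (6,2) via x @ 3.8409  # hit
  → r_3 = 3.8409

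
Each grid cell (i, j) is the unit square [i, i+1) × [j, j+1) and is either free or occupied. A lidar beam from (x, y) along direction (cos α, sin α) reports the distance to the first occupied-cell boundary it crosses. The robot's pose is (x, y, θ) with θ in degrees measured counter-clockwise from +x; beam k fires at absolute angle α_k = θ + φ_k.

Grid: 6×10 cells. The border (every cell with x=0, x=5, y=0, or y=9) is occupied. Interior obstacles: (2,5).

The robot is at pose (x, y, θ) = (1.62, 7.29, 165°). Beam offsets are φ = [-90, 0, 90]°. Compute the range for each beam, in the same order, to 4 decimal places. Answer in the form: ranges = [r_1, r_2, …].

ranges = [1.7703, 0.6419, 2.3955]

beam 1: φ=-90°, α=75°
  d=(0.2588,0.9659)  start (1,7)  tX=1.4682 tY=0.7350  stride 1/|dx|=3.8637 1/|dy|=1.0353
    cross y-line → (1,8), t=0.7350
    cross x-line → (2,8), t=1.4682
    cross y-line → (2,9), t=1.7703 (wall)
  → r_1 = 1.7703
beam 2: φ=0°, α=165°
  d=(-0.9659,0.2588)  start (1,7)  tX=0.6419 tY=2.7432  stride 1/|dx|=1.0353 1/|dy|=3.8637
    cross x-line → (0,7), t=0.6419 (wall)
  → r_2 = 0.6419
beam 3: φ=90°, α=255°
  d=(-0.2588,-0.9659)  start (1,7)  tX=2.3955 tY=0.3002  stride 1/|dx|=3.8637 1/|dy|=1.0353
    cross y-line → (1,6), t=0.3002
    cross y-line → (1,5), t=1.3355
    cross y-line → (1,4), t=2.3708
    cross x-line → (0,4), t=2.3955 (wall)
  → r_3 = 2.3955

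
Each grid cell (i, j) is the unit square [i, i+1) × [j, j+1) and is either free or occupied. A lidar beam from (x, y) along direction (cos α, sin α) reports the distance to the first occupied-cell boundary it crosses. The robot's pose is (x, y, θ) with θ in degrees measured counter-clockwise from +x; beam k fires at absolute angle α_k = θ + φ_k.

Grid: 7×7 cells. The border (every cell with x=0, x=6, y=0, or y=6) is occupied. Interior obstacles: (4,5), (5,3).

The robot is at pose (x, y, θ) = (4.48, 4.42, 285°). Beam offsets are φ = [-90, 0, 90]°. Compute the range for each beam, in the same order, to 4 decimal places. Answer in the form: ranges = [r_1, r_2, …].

beam 1: φ=-90°, α=195°
  d=(-0.9659,-0.2588)  start (4,4)  tX=0.4969 tY=1.6228  stride 1/|dx|=1.0353 1/|dy|=3.8637
    cross x-line → (3,4), t=0.4969
    cross x-line → (2,4), t=1.5322
    cross y-line → (2,3), t=1.6228
    cross x-line → (1,3), t=2.5675
    cross x-line → (0,3), t=3.6028 (wall)
  → r_1 = 3.6028
beam 2: φ=0°, α=285°
  d=(0.2588,-0.9659)  start (4,4)  tX=2.0091 tY=0.4348  stride 1/|dx|=3.8637 1/|dy|=1.0353
    cross y-line → (4,3), t=0.4348
    cross y-line → (4,2), t=1.4701
    cross x-line → (5,2), t=2.0091
    cross y-line → (5,1), t=2.5054
    cross y-line → (5,0), t=3.5406 (wall)
  → r_2 = 3.5406
beam 3: φ=90°, α=15°
  d=(0.9659,0.2588)  start (4,4)  tX=0.5383 tY=2.2409  stride 1/|dx|=1.0353 1/|dy|=3.8637
    cross x-line → (5,4), t=0.5383
    cross x-line → (6,4), t=1.5736 (wall)
  → r_3 = 1.5736

ranges = [3.6028, 3.5406, 1.5736]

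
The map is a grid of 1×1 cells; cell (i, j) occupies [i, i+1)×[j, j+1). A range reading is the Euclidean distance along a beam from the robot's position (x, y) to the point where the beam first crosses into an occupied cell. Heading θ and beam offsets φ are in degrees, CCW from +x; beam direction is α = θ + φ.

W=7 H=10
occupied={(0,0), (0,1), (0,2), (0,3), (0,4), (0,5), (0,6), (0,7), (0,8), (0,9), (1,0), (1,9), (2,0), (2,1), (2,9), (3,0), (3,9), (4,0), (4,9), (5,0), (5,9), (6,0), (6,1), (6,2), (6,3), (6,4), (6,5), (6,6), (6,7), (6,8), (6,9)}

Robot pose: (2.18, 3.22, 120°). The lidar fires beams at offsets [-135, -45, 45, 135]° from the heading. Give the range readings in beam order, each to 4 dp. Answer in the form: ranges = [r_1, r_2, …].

ranges = [3.9548, 5.9839, 1.2216, 2.2983]

beam 1: φ=-135°, α=345°
  cosα=0.9659 sinα=-0.2588 | (2,3) | tMaxX 0.8489 tMaxY 0.8500 | tΔX 1.0353 tΔY 3.8637
    t=0.8489 [x] (3,3)
    t=0.8500 [y] (3,2)
    t=1.8842 [x] (4,2)
    t=2.9195 [x] (5,2)
    t=3.9548 [x] (6,2) — stop
  → r_1 = 3.9548
beam 2: φ=-45°, α=75°
  cosα=0.2588 sinα=0.9659 | (2,3) | tMaxX 3.1682 tMaxY 0.8075 | tΔX 3.8637 tΔY 1.0353
    t=0.8075 [y] (2,4)
    t=1.8428 [y] (2,5)
    t=2.8781 [y] (2,6)
    t=3.1682 [x] (3,6)
    t=3.9133 [y] (3,7)
    t=4.9486 [y] (3,8)
    t=5.9839 [y] (3,9) — stop
  → r_2 = 5.9839
beam 3: φ=45°, α=165°
  cosα=-0.9659 sinα=0.2588 | (2,3) | tMaxX 0.1863 tMaxY 3.0137 | tΔX 1.0353 tΔY 3.8637
    t=0.1863 [x] (1,3)
    t=1.2216 [x] (0,3) — stop
  → r_3 = 1.2216
beam 4: φ=135°, α=255°
  cosα=-0.2588 sinα=-0.9659 | (2,3) | tMaxX 0.6955 tMaxY 0.2278 | tΔX 3.8637 tΔY 1.0353
    t=0.2278 [y] (2,2)
    t=0.6955 [x] (1,2)
    t=1.2630 [y] (1,1)
    t=2.2983 [y] (1,0) — stop
  → r_4 = 2.2983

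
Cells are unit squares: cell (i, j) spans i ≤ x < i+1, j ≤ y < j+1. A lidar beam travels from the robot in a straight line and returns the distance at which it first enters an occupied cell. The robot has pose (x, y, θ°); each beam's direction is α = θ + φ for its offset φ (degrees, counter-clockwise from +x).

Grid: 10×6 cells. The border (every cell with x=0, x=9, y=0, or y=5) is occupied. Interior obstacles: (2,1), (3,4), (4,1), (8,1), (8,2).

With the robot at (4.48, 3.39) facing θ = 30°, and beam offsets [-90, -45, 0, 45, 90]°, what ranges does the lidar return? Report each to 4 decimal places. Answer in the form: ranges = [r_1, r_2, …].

beam 1: φ=-90°, α=300°
  direction (0.5000, -0.8660); cell (4,3); t to first gridline: x 1.0400, y 0.4503 (then +2.0000 / +1.1547)
    (4,2) via y @ 0.4503
    (5,2) via x @ 1.0400
    (5,1) via y @ 1.6050
    (5,0) via y @ 2.7597  # hit
  → r_1 = 2.7597
beam 2: φ=-45°, α=345°
  direction (0.9659, -0.2588); cell (4,3); t to first gridline: x 0.5383, y 1.5068 (then +1.0353 / +3.8637)
    (5,3) via x @ 0.5383
    (5,2) via y @ 1.5068
    (6,2) via x @ 1.5736
    (7,2) via x @ 2.6089
    (8,2) via x @ 3.6442  # hit
  → r_2 = 3.6442
beam 3: φ=0°, α=30°
  direction (0.8660, 0.5000); cell (4,3); t to first gridline: x 0.6004, y 1.2200 (then +1.1547 / +2.0000)
    (5,3) via x @ 0.6004
    (5,4) via y @ 1.2200
    (6,4) via x @ 1.7551
    (7,4) via x @ 2.9098
    (7,5) via y @ 3.2200  # hit
  → r_3 = 3.2200
beam 4: φ=45°, α=75°
  direction (0.2588, 0.9659); cell (4,3); t to first gridline: x 2.0091, y 0.6315 (then +3.8637 / +1.0353)
    (4,4) via y @ 0.6315
    (4,5) via y @ 1.6668  # hit
  → r_4 = 1.6668
beam 5: φ=90°, α=120°
  direction (-0.5000, 0.8660); cell (4,3); t to first gridline: x 0.9600, y 0.7044 (then +2.0000 / +1.1547)
    (4,4) via y @ 0.7044
    (3,4) via x @ 0.9600  # hit
  → r_5 = 0.9600

ranges = [2.7597, 3.6442, 3.2200, 1.6668, 0.9600]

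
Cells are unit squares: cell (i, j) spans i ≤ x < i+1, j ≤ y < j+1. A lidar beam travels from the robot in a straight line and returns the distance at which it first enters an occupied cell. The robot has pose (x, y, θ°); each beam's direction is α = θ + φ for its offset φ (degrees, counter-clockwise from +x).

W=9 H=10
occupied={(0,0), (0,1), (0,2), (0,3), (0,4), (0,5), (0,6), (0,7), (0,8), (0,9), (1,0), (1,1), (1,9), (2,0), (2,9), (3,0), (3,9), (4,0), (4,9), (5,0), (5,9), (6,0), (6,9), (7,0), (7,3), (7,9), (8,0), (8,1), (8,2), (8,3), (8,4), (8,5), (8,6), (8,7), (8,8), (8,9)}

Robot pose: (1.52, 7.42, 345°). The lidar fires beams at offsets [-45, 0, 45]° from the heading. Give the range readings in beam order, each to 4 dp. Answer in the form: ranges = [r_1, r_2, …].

beam 1: φ=-45°, α=300°
  dir = (cos 300°, sin 300°) = (0.5000, -0.8660); from cell (1,7)
  next x-line at t=0.9600, next y-line at t=0.4850; Δt_x=2.0000, Δt_y=1.1547
    y: enter (1,6) at t=0.4850
    x: enter (2,6) at t=0.9600
    y: enter (2,5) at t=1.6397
    y: enter (2,4) at t=2.7944
    x: enter (3,4) at t=2.9600
    y: enter (3,3) at t=3.9491
    x: enter (4,3) at t=4.9600
    y: enter (4,2) at t=5.1038
    y: enter (4,1) at t=6.2585
    x: enter (5,1) at t=6.9600
    y: enter (5,0) at t=7.4132 ← occupied
  → r_1 = 7.4132
beam 2: φ=0°, α=345°
  dir = (cos 345°, sin 345°) = (0.9659, -0.2588); from cell (1,7)
  next x-line at t=0.4969, next y-line at t=1.6228; Δt_x=1.0353, Δt_y=3.8637
    x: enter (2,7) at t=0.4969
    x: enter (3,7) at t=1.5322
    y: enter (3,6) at t=1.6228
    x: enter (4,6) at t=2.5675
    x: enter (5,6) at t=3.6028
    x: enter (6,6) at t=4.6380
    y: enter (6,5) at t=5.4865
    x: enter (7,5) at t=5.6733
    x: enter (8,5) at t=6.7086 ← occupied
  → r_2 = 6.7086
beam 3: φ=45°, α=30°
  dir = (cos 30°, sin 30°) = (0.8660, 0.5000); from cell (1,7)
  next x-line at t=0.5543, next y-line at t=1.1600; Δt_x=1.1547, Δt_y=2.0000
    x: enter (2,7) at t=0.5543
    y: enter (2,8) at t=1.1600
    x: enter (3,8) at t=1.7090
    x: enter (4,8) at t=2.8637
    y: enter (4,9) at t=3.1600 ← occupied
  → r_3 = 3.1600

ranges = [7.4132, 6.7086, 3.1600]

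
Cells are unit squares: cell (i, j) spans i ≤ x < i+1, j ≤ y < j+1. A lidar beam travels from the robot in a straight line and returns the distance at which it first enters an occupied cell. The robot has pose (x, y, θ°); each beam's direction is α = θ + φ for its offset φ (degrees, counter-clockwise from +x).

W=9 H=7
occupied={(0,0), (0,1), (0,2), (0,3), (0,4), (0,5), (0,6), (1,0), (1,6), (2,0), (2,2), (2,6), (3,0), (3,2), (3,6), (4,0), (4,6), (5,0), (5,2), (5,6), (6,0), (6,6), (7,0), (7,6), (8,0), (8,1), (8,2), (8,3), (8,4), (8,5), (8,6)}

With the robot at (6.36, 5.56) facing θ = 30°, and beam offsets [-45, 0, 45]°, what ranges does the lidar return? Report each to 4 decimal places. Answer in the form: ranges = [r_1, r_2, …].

beam 1: φ=-45°, α=345°
  dir = (cos 345°, sin 345°) = (0.9659, -0.2588); from cell (6,5)
  next x-line at t=0.6626, next y-line at t=2.1637; Δt_x=1.0353, Δt_y=3.8637
    x: enter (7,5) at t=0.6626
    x: enter (8,5) at t=1.6979 ← occupied
  → r_1 = 1.6979
beam 2: φ=0°, α=30°
  dir = (cos 30°, sin 30°) = (0.8660, 0.5000); from cell (6,5)
  next x-line at t=0.7390, next y-line at t=0.8800; Δt_x=1.1547, Δt_y=2.0000
    x: enter (7,5) at t=0.7390
    y: enter (7,6) at t=0.8800 ← occupied
  → r_2 = 0.8800
beam 3: φ=45°, α=75°
  dir = (cos 75°, sin 75°) = (0.2588, 0.9659); from cell (6,5)
  next x-line at t=2.4728, next y-line at t=0.4555; Δt_x=3.8637, Δt_y=1.0353
    y: enter (6,6) at t=0.4555 ← occupied
  → r_3 = 0.4555

ranges = [1.6979, 0.8800, 0.4555]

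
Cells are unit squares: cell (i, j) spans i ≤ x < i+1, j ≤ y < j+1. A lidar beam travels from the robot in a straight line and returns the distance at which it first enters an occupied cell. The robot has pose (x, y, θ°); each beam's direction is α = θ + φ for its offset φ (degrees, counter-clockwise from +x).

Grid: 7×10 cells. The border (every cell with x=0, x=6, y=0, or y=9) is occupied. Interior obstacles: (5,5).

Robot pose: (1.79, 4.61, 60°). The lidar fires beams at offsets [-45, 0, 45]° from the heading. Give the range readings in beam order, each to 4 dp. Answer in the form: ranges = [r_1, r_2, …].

beam 1: φ=-45°, α=15°
  d=(0.9659,0.2588)  start (1,4)  tX=0.2174 tY=1.5068  stride 1/|dx|=1.0353 1/|dy|=3.8637
    cross x-line → (2,4), t=0.2174
    cross x-line → (3,4), t=1.2527
    cross y-line → (3,5), t=1.5068
    cross x-line → (4,5), t=2.2880
    cross x-line → (5,5), t=3.3232 (wall)
  → r_1 = 3.3232
beam 2: φ=0°, α=60°
  d=(0.5000,0.8660)  start (1,4)  tX=0.4200 tY=0.4503  stride 1/|dx|=2.0000 1/|dy|=1.1547
    cross x-line → (2,4), t=0.4200
    cross y-line → (2,5), t=0.4503
    cross y-line → (2,6), t=1.6050
    cross x-line → (3,6), t=2.4200
    cross y-line → (3,7), t=2.7597
    cross y-line → (3,8), t=3.9144
    cross x-line → (4,8), t=4.4200
    cross y-line → (4,9), t=5.0691 (wall)
  → r_2 = 5.0691
beam 3: φ=45°, α=105°
  d=(-0.2588,0.9659)  start (1,4)  tX=3.0523 tY=0.4038  stride 1/|dx|=3.8637 1/|dy|=1.0353
    cross y-line → (1,5), t=0.4038
    cross y-line → (1,6), t=1.4390
    cross y-line → (1,7), t=2.4743
    cross x-line → (0,7), t=3.0523 (wall)
  → r_3 = 3.0523

ranges = [3.3232, 5.0691, 3.0523]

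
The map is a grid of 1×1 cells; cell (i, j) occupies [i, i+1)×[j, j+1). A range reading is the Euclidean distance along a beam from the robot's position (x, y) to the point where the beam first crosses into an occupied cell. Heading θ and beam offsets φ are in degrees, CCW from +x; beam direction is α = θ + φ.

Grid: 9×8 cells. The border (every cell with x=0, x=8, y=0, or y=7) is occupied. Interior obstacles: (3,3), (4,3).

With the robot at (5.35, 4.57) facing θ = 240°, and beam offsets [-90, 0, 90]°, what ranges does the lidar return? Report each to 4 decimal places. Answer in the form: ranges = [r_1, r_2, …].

ranges = [4.8600, 0.7000, 3.0600]

beam 1: φ=-90°, α=150°
  dir = (cos 150°, sin 150°) = (-0.8660, 0.5000); from cell (5,4)
  next x-line at t=0.4041, next y-line at t=0.8600; Δt_x=1.1547, Δt_y=2.0000
    x: enter (4,4) at t=0.4041
    y: enter (4,5) at t=0.8600
    x: enter (3,5) at t=1.5588
    x: enter (2,5) at t=2.7135
    y: enter (2,6) at t=2.8600
    x: enter (1,6) at t=3.8682
    y: enter (1,7) at t=4.8600 ← occupied
  → r_1 = 4.8600
beam 2: φ=0°, α=240°
  dir = (cos 240°, sin 240°) = (-0.5000, -0.8660); from cell (5,4)
  next x-line at t=0.7000, next y-line at t=0.6582; Δt_x=2.0000, Δt_y=1.1547
    y: enter (5,3) at t=0.6582
    x: enter (4,3) at t=0.7000 ← occupied
  → r_2 = 0.7000
beam 3: φ=90°, α=330°
  dir = (cos 330°, sin 330°) = (0.8660, -0.5000); from cell (5,4)
  next x-line at t=0.7506, next y-line at t=1.1400; Δt_x=1.1547, Δt_y=2.0000
    x: enter (6,4) at t=0.7506
    y: enter (6,3) at t=1.1400
    x: enter (7,3) at t=1.9053
    x: enter (8,3) at t=3.0600 ← occupied
  → r_3 = 3.0600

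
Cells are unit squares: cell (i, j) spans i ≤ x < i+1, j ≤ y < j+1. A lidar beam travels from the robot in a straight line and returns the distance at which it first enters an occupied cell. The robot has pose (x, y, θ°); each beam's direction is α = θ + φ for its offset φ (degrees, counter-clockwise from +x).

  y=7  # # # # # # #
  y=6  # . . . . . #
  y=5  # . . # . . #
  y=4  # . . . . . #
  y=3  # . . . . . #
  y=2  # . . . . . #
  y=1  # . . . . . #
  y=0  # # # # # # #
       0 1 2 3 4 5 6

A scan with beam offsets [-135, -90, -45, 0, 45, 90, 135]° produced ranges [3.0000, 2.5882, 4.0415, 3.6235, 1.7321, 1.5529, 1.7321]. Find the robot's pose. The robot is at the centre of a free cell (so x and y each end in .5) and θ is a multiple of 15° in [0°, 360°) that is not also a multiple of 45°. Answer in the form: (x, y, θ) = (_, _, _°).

The pose lattice has 29·16 = 464 candidates. Test each by forward raycasting.
  (1.5, 2.5, 15°): beam 1 = 1.0000 ≠ 3.0000 ✗
  (1.5, 5.5, 60°): beam 1 = 4.6587 ≠ 3.0000 ✗
  (1.5, 4.5, 120°): beam 1 = 4.6587 ≠ 3.0000 ✗
  …
  (4.5, 2.5, 195°): r_1=3.0000, r_2=2.5882, r_3=4.0415, r_4=3.6235, r_5=1.7321, r_6=1.5529, r_7=1.7321 — all match ✓
Unique over the lattice → pose = (4.5, 2.5, 195°).

(x, y, θ) = (4.5, 2.5, 195°)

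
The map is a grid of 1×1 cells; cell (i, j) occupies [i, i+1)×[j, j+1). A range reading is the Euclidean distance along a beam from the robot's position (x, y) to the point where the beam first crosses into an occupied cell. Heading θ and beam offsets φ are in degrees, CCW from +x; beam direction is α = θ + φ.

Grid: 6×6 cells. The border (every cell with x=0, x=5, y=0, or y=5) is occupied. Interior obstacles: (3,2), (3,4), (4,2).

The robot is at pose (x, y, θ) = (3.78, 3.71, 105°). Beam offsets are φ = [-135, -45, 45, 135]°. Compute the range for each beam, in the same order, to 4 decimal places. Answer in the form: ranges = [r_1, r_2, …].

ranges = [1.4087, 0.3349, 0.5800, 0.8198]

beam 1: φ=-135°, α=330°
  direction (0.8660, -0.5000); cell (3,3); t to first gridline: x 0.2540, y 1.4200 (then +1.1547 / +2.0000)
    (4,3) via x @ 0.2540
    (5,3) via x @ 1.4087  # hit
  → r_1 = 1.4087
beam 2: φ=-45°, α=60°
  direction (0.5000, 0.8660); cell (3,3); t to first gridline: x 0.4400, y 0.3349 (then +2.0000 / +1.1547)
    (3,4) via y @ 0.3349  # hit
  → r_2 = 0.3349
beam 3: φ=45°, α=150°
  direction (-0.8660, 0.5000); cell (3,3); t to first gridline: x 0.9007, y 0.5800 (then +1.1547 / +2.0000)
    (3,4) via y @ 0.5800  # hit
  → r_3 = 0.5800
beam 4: φ=135°, α=240°
  direction (-0.5000, -0.8660); cell (3,3); t to first gridline: x 1.5600, y 0.8198 (then +2.0000 / +1.1547)
    (3,2) via y @ 0.8198  # hit
  → r_4 = 0.8198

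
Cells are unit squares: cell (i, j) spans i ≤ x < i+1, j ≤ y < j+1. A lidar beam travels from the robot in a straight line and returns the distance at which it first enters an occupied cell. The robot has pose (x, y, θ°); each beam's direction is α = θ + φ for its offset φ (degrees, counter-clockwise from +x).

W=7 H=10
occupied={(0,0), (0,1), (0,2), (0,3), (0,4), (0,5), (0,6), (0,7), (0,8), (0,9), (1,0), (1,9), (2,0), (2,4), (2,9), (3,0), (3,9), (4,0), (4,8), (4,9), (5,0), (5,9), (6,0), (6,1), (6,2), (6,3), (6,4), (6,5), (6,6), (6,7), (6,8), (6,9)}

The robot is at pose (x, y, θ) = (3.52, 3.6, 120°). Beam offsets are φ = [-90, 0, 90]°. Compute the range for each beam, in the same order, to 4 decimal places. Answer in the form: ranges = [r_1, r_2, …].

ranges = [2.8637, 1.0400, 2.9098]

beam 1: φ=-90°, α=30°
  cosα=0.8660 sinα=0.5000 | (3,3) | tMaxX 0.5543 tMaxY 0.8000 | tΔX 1.1547 tΔY 2.0000
    t=0.5543 [x] (4,3)
    t=0.8000 [y] (4,4)
    t=1.7090 [x] (5,4)
    t=2.8000 [y] (5,5)
    t=2.8637 [x] (6,5) — stop
  → r_1 = 2.8637
beam 2: φ=0°, α=120°
  cosα=-0.5000 sinα=0.8660 | (3,3) | tMaxX 1.0400 tMaxY 0.4619 | tΔX 2.0000 tΔY 1.1547
    t=0.4619 [y] (3,4)
    t=1.0400 [x] (2,4) — stop
  → r_2 = 1.0400
beam 3: φ=90°, α=210°
  cosα=-0.8660 sinα=-0.5000 | (3,3) | tMaxX 0.6004 tMaxY 1.2000 | tΔX 1.1547 tΔY 2.0000
    t=0.6004 [x] (2,3)
    t=1.2000 [y] (2,2)
    t=1.7551 [x] (1,2)
    t=2.9098 [x] (0,2) — stop
  → r_3 = 2.9098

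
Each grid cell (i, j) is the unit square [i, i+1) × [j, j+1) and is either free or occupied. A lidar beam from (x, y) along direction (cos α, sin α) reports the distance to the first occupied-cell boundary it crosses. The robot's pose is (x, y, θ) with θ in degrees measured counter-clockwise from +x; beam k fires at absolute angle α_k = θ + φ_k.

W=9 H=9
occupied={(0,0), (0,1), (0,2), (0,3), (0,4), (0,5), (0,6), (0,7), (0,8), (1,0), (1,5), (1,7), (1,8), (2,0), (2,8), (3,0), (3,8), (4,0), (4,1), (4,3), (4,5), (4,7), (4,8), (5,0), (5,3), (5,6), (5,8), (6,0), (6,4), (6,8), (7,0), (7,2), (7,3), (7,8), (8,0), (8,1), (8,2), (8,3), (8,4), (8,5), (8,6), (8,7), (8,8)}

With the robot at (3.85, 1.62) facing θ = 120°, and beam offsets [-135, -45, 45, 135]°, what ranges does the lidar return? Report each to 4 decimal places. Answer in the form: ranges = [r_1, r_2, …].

ranges = [0.1553, 1.4287, 2.9505, 0.6419]

beam 1: φ=-135°, α=345°
  d=(0.9659,-0.2588)  start (3,1)  tX=0.1553 tY=2.3955  stride 1/|dx|=1.0353 1/|dy|=3.8637
    cross x-line → (4,1), t=0.1553 (wall)
  → r_1 = 0.1553
beam 2: φ=-45°, α=75°
  d=(0.2588,0.9659)  start (3,1)  tX=0.5796 tY=0.3934  stride 1/|dx|=3.8637 1/|dy|=1.0353
    cross y-line → (3,2), t=0.3934
    cross x-line → (4,2), t=0.5796
    cross y-line → (4,3), t=1.4287 (wall)
  → r_2 = 1.4287
beam 3: φ=45°, α=165°
  d=(-0.9659,0.2588)  start (3,1)  tX=0.8800 tY=1.4682  stride 1/|dx|=1.0353 1/|dy|=3.8637
    cross x-line → (2,1), t=0.8800
    cross y-line → (2,2), t=1.4682
    cross x-line → (1,2), t=1.9153
    cross x-line → (0,2), t=2.9505 (wall)
  → r_3 = 2.9505
beam 4: φ=135°, α=255°
  d=(-0.2588,-0.9659)  start (3,1)  tX=3.2841 tY=0.6419  stride 1/|dx|=3.8637 1/|dy|=1.0353
    cross y-line → (3,0), t=0.6419 (wall)
  → r_4 = 0.6419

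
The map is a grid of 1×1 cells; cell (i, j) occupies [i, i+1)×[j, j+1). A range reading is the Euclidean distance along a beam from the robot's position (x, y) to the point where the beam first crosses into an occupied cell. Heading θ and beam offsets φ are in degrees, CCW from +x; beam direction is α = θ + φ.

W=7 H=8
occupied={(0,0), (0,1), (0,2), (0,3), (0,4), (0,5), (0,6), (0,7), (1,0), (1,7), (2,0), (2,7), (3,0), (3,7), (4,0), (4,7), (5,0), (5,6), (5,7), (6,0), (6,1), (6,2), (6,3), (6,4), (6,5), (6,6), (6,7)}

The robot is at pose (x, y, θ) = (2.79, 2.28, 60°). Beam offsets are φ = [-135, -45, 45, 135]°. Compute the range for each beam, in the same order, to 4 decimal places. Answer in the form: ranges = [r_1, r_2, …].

ranges = [1.3252, 3.3232, 4.8865, 1.8531]

beam 1: φ=-135°, α=285°
  d=(0.2588,-0.9659)  start (2,2)  tX=0.8114 tY=0.2899  stride 1/|dx|=3.8637 1/|dy|=1.0353
    cross y-line → (2,1), t=0.2899
    cross x-line → (3,1), t=0.8114
    cross y-line → (3,0), t=1.3252 (wall)
  → r_1 = 1.3252
beam 2: φ=-45°, α=15°
  d=(0.9659,0.2588)  start (2,2)  tX=0.2174 tY=2.7819  stride 1/|dx|=1.0353 1/|dy|=3.8637
    cross x-line → (3,2), t=0.2174
    cross x-line → (4,2), t=1.2527
    cross x-line → (5,2), t=2.2880
    cross y-line → (5,3), t=2.7819
    cross x-line → (6,3), t=3.3232 (wall)
  → r_2 = 3.3232
beam 3: φ=45°, α=105°
  d=(-0.2588,0.9659)  start (2,2)  tX=3.0523 tY=0.7454  stride 1/|dx|=3.8637 1/|dy|=1.0353
    cross y-line → (2,3), t=0.7454
    cross y-line → (2,4), t=1.7807
    cross y-line → (2,5), t=2.8160
    cross x-line → (1,5), t=3.0523
    cross y-line → (1,6), t=3.8512
    cross y-line → (1,7), t=4.8865 (wall)
  → r_3 = 4.8865
beam 4: φ=135°, α=195°
  d=(-0.9659,-0.2588)  start (2,2)  tX=0.8179 tY=1.0818  stride 1/|dx|=1.0353 1/|dy|=3.8637
    cross x-line → (1,2), t=0.8179
    cross y-line → (1,1), t=1.0818
    cross x-line → (0,1), t=1.8531 (wall)
  → r_4 = 1.8531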